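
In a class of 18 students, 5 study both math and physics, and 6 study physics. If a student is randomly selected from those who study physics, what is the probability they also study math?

P(A ∩ B) = 5/18
P(B) = 6/18 = 1/3
P(A|B) = P(A ∩ B) / P(B) = (5/18) / (1/3) = 5/6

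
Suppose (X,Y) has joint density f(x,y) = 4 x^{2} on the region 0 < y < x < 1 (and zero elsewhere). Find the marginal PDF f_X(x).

f_X(x) = ∫_0^x 4 x^{2} dy = 4 x^{3}
for 0 < x < 1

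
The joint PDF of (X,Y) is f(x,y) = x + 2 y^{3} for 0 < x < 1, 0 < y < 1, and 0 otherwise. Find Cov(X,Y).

E[XY] = ∫∫ xy × f(x,y) dx dy = \frac{11}{30}
E[X] = \frac{7}{12}
E[Y] = \frac{13}{20}
Cov(X,Y) = E[XY] - E[X]E[Y] = - \frac{1}{80}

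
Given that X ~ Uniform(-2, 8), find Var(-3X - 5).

For X ~ Uniform(-2, 8):
Var(X) = \frac{25}{3}
Var(-3X - 5) = (-3)² × Var(X) = 9 × \frac{25}{3} = 75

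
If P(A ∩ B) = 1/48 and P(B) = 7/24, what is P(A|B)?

P(A|B) = P(A ∩ B) / P(B)
= (1/48) / (7/24)
= 1/14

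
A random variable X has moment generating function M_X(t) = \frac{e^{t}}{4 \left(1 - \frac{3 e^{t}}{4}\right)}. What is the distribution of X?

The MGF M(t) = \frac{e^{t}}{4 \left(1 - \frac{3 e^{t}}{4}\right)} is the standard form for the Geometric distribution.
Comparing with the known MGF formula identifies: Geometric(p=1/4), X = trial number of first success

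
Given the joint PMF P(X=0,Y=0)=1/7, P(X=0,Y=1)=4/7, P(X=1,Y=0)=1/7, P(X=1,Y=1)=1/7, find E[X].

First find marginal of X:
P(X=0) = 5/7
P(X=1) = 2/7
E[X] = 0 × 5/7 + 1 × 2/7 = 2/7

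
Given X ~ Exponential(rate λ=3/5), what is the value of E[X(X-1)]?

E[X(X-1)] = E[X² - X] = E[X²] - E[X]
E[X] = \frac{5}{3}
E[X²] = Var(X) + (E[X])² = \frac{25}{9} + (\frac{5}{3})² = \frac{50}{9}
E[X(X-1)] = \frac{50}{9} - \frac{5}{3} = \frac{35}{9}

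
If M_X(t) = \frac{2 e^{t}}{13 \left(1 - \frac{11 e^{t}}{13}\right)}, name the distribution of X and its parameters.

The MGF M(t) = \frac{2 e^{t}}{13 \left(1 - \frac{11 e^{t}}{13}\right)} is the standard form for the Geometric distribution.
Comparing with the known MGF formula identifies: Geometric(p=2/13), X = trial number of first success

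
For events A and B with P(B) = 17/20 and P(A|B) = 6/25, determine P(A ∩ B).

By definition, P(A|B) = P(A ∩ B) / P(B)
So P(A ∩ B) = P(A|B) × P(B)
= 6/25 × 17/20
= 51/250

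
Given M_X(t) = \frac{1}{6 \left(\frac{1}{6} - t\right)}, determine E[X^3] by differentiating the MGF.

To find E[X^3], compute M^(3)(0):
M^(1)(t) = \frac{1}{6 \left(\frac{1}{6} - t\right)^{2}}
M^(2)(t) = \frac{1}{3 \left(\frac{1}{6} - t\right)^{3}}
M^(3)(t) = \frac{1}{\left(\frac{1}{6} - t\right)^{4}}
M^(3)(0) = 1296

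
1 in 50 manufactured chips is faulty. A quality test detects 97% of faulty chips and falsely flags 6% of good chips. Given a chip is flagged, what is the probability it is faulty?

Let D = the rare event, + = positive/flagged.
P(D) = 1/50
P(+|D) = 97/100
P(+|D') = 6/100 = 3/50
P(+) = P(+|D)P(D) + P(+|D')P(D')
     = \frac{97}{100} × \frac{1}{50} + \frac{3}{50} × \frac{49}{50}
     = \frac{391}{5000}
P(D|+) = P(+|D)P(D)/P(+) = \frac{97}{391}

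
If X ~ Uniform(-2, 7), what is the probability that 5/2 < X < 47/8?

P(5/2 < X < 47/8) = ∫_{5/2}^{47/8} f(x) dx
where f(x) = \frac{1}{9}
= \frac{3}{8}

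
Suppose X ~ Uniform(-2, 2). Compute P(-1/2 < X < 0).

P(-1/2 < X < 0) = ∫_{-1/2}^{0} f(x) dx
where f(x) = \frac{1}{4}
= \frac{1}{8}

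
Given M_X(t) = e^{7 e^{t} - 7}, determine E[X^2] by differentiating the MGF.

To find E[X^2], compute M^(2)(0):
M^(1)(t) = 7 e^{t} e^{7 e^{t} - 7}
M^(2)(t) = 49 e^{2 t} e^{7 e^{t} - 7} + 7 e^{t} e^{7 e^{t} - 7}
M^(2)(0) = 56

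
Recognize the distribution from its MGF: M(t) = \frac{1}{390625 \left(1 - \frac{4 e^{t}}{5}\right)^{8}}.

The MGF M(t) = \frac{1}{390625 \left(1 - \frac{4 e^{t}}{5}\right)^{8}} is the standard form for the NegativeBinomial distribution.
Comparing with the known MGF formula identifies: NegBin(r=8, p=1/5), X = failures before r-th success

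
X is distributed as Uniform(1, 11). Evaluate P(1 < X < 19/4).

P(1 < X < 19/4) = ∫_{1}^{19/4} f(x) dx
where f(x) = \frac{1}{10}
= \frac{3}{8}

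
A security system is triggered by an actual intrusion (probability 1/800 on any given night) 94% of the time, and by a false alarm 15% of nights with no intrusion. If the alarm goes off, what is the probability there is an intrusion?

Let D = the rare event, + = positive/flagged.
P(D) = 1/800
P(+|D) = 94/100 = 47/50
P(+|D') = 15/100 = 3/20
P(+) = P(+|D)P(D) + P(+|D')P(D')
     = \frac{47}{50} × \frac{1}{800} + \frac{3}{20} × \frac{799}{800}
     = \frac{12079}{80000}
P(D|+) = P(+|D)P(D)/P(+) = \frac{2}{257}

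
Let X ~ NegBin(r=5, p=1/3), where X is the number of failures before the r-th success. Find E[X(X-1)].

E[X(X-1)] = E[X² - X] = E[X²] - E[X]
E[X] = 10
E[X²] = Var(X) + (E[X])² = 30 + (10)² = 130
E[X(X-1)] = 130 - 10 = 120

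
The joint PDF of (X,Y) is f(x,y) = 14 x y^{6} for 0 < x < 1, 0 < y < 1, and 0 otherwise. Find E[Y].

E[Y] = ∫_0^1 ∫_0^1 y × f(x,y) dx dy
= \frac{7}{8}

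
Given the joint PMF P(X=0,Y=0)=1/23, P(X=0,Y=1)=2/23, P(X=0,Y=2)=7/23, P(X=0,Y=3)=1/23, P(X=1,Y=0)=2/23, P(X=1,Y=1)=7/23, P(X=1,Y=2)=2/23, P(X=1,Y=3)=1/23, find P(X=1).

P(X=1) = P(X=1,Y=0) + P(X=1,Y=1) + P(X=1,Y=2) + P(X=1,Y=3)
= 2/23 + 7/23 + 2/23 + 1/23
= 12/23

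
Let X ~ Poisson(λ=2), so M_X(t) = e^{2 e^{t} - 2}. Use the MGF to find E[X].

To find E[X], compute M^(1)(0):
M^(1)(t) = 2 e^{t} e^{2 e^{t} - 2}
M^(1)(0) = 2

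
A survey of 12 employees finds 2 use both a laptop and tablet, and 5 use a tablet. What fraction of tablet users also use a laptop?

P(A ∩ B) = 2/12 = 1/6
P(B) = 5/12
P(A|B) = P(A ∩ B) / P(B) = (1/6) / (5/12) = 2/5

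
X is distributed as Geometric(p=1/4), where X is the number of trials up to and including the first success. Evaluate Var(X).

For X ~ Geometric(p=1/4), where X is the number of trials up to and including the first success:
Var(X) = 12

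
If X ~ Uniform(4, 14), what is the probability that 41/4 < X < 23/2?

P(41/4 < X < 23/2) = ∫_{41/4}^{23/2} f(x) dx
where f(x) = \frac{1}{10}
= \frac{1}{8}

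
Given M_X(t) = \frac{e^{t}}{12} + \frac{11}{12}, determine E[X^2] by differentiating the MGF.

To find E[X^2], compute M^(2)(0):
M^(1)(t) = \frac{e^{t}}{12}
M^(2)(t) = \frac{e^{t}}{12}
M^(2)(0) = \frac{1}{12}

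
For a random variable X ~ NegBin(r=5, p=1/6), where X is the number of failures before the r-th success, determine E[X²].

Using the identity E[X²] = Var(X) + (E[X])²:
E[X] = 25
Var(X) = 150
E[X²] = 150 + (25)²
= 775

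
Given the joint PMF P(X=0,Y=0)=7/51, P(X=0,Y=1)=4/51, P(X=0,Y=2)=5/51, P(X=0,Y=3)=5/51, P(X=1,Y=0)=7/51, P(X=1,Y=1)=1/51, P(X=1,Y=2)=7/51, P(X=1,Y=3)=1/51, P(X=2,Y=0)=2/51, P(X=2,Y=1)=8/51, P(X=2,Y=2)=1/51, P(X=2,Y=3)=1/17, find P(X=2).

P(X=2) = P(X=2,Y=0) + P(X=2,Y=1) + P(X=2,Y=2) + P(X=2,Y=3)
= 2/51 + 8/51 + 1/51 + 1/17
= 14/51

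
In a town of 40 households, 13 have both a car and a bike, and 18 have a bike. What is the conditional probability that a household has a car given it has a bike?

P(A ∩ B) = 13/40
P(B) = 18/40 = 9/20
P(A|B) = P(A ∩ B) / P(B) = (13/40) / (9/20) = 13/18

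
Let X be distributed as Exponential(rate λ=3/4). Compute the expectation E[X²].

Using the identity E[X²] = Var(X) + (E[X])²:
E[X] = \frac{4}{3}
Var(X) = \frac{16}{9}
E[X²] = \frac{16}{9} + (\frac{4}{3})²
= \frac{32}{9}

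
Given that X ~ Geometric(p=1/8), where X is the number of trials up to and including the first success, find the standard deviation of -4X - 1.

For X ~ Geometric(p=1/8), where X is the number of trials up to and including the first success:
Var(X) = 56
SD(X) = √(Var(X)) = √(56) = 2 \sqrt{14}
SD(-4X - 1) = |-4| × SD(X) = 4 × 2 \sqrt{14} = 8 \sqrt{14}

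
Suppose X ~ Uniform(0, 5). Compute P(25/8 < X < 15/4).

P(25/8 < X < 15/4) = ∫_{25/8}^{15/4} f(x) dx
where f(x) = \frac{1}{5}
= \frac{1}{8}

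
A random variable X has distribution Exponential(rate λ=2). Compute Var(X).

For X ~ Exponential(rate λ=2):
Var(X) = \frac{1}{4}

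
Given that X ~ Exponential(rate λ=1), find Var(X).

For X ~ Exponential(rate λ=1):
Var(X) = 1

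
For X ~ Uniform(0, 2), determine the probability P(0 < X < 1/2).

P(0 < X < 1/2) = ∫_{0}^{1/2} f(x) dx
where f(x) = \frac{1}{2}
= \frac{1}{4}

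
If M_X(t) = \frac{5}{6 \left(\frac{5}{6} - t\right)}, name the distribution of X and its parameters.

The MGF M(t) = \frac{5}{6 \left(\frac{5}{6} - t\right)} is the standard form for the Exponential distribution.
Comparing with the known MGF formula identifies: Exponential(rate λ=5/6)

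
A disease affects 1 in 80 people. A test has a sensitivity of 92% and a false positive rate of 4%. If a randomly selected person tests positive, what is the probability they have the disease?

Let D = the rare event, + = positive/flagged.
P(D) = 1/80
P(+|D) = 92/100 = 23/25
P(+|D') = 4/100 = 1/25
P(+) = P(+|D)P(D) + P(+|D')P(D')
     = \frac{23}{25} × \frac{1}{80} + \frac{1}{25} × \frac{79}{80}
     = \frac{51}{1000}
P(D|+) = P(+|D)P(D)/P(+) = \frac{23}{102}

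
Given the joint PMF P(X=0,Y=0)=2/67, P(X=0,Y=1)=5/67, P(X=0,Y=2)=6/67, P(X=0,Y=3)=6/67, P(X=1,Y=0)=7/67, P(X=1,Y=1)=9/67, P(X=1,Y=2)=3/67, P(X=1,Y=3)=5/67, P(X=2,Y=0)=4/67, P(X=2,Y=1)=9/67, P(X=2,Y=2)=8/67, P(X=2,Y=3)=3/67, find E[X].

First find marginal of X:
P(X=0) = 19/67
P(X=1) = 24/67
P(X=2) = 24/67
E[X] = 0 × 19/67 + 1 × 24/67 + 2 × 24/67 = 72/67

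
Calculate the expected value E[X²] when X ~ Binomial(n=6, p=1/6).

Using the identity E[X²] = Var(X) + (E[X])²:
E[X] = 1
Var(X) = \frac{5}{6}
E[X²] = \frac{5}{6} + (1)²
= \frac{11}{6}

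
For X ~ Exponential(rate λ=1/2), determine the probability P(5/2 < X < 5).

P(5/2 < X < 5) = ∫_{5/2}^{5} f(x) dx
where f(x) = \frac{e^{- \frac{x}{2}}}{2}
= - \frac{1}{e^{\frac{5}{2}}} + e^{- \frac{5}{4}}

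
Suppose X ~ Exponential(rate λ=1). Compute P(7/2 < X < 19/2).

P(7/2 < X < 19/2) = ∫_{7/2}^{19/2} f(x) dx
where f(x) = e^{- x}
= - \frac{1 - e^{6}}{e^{\frac{19}{2}}}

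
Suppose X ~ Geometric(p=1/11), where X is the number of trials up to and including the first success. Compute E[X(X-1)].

E[X(X-1)] = E[X² - X] = E[X²] - E[X]
E[X] = 11
E[X²] = Var(X) + (E[X])² = 110 + (11)² = 231
E[X(X-1)] = 231 - 11 = 220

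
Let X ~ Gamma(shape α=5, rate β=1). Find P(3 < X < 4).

P(3 < X < 4) = ∫_{3}^{4} f(x) dx
where f(x) = \frac{x^{4} e^{- x}}{24}
= \frac{-824 + 393 e}{24 e^{4}}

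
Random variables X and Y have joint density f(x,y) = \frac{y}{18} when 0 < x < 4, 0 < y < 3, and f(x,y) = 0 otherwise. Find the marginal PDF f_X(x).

f_X(x) = ∫_0^3 f(x,y) dy
= ∫_0^3 \frac{y}{18} dy
= \frac{1}{4} for 0 < x < 4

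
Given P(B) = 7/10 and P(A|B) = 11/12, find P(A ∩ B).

By definition, P(A|B) = P(A ∩ B) / P(B)
So P(A ∩ B) = P(A|B) × P(B)
= 11/12 × 7/10
= 77/120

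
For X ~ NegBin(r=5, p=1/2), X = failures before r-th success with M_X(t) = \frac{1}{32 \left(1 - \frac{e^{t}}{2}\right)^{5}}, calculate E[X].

To find E[X], compute M^(1)(0):
M^(1)(t) = \frac{5 e^{t}}{64 \left(1 - \frac{e^{t}}{2}\right)^{6}}
M^(1)(0) = 5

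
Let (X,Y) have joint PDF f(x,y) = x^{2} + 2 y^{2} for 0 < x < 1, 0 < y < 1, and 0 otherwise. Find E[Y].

E[Y] = ∫_0^1 ∫_0^1 y × f(x,y) dx dy
= \frac{2}{3}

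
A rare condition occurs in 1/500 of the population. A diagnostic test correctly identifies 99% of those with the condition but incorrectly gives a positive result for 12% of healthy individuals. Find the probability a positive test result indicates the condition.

Let D = the rare event, + = positive/flagged.
P(D) = 1/500
P(+|D) = 99/100
P(+|D') = 12/100 = 3/25
P(+) = P(+|D)P(D) + P(+|D')P(D')
     = \frac{99}{100} × \frac{1}{500} + \frac{3}{25} × \frac{499}{500}
     = \frac{6087}{50000}
P(D|+) = P(+|D)P(D)/P(+) = \frac{33}{2029}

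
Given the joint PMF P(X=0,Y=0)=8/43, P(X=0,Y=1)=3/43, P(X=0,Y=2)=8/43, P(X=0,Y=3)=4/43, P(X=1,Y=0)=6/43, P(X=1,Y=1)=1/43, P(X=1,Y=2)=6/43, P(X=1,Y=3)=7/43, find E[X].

First find marginal of X:
P(X=0) = 23/43
P(X=1) = 20/43
E[X] = 0 × 23/43 + 1 × 20/43 = 20/43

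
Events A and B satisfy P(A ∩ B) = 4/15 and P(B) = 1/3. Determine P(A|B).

P(A|B) = P(A ∩ B) / P(B)
= (4/15) / (1/3)
= 4/5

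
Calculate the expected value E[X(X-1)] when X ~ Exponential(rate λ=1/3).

E[X(X-1)] = E[X² - X] = E[X²] - E[X]
E[X] = 3
E[X²] = Var(X) + (E[X])² = 9 + (3)² = 18
E[X(X-1)] = 18 - 3 = 15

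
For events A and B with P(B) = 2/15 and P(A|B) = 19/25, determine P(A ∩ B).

By definition, P(A|B) = P(A ∩ B) / P(B)
So P(A ∩ B) = P(A|B) × P(B)
= 19/25 × 2/15
= 38/375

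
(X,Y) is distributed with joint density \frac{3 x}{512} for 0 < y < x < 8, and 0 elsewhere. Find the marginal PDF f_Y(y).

f_Y(y) = ∫_y^8 \frac{3 x}{512} dx = \frac{3}{16} - \frac{3 y^{2}}{1024}
for 0 < y < 8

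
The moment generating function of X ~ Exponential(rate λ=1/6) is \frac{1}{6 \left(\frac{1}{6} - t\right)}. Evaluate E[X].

To find E[X], compute M^(1)(0):
M^(1)(t) = \frac{1}{6 \left(\frac{1}{6} - t\right)^{2}}
M^(1)(0) = 6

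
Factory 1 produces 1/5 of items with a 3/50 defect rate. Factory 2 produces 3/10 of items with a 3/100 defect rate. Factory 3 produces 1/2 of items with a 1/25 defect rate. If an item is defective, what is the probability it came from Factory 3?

Using Bayes' theorem:
P(F1) = 1/5, P(D|F1) = 3/50
P(F2) = 3/10, P(D|F2) = 3/100
P(F3) = 1/2, P(D|F3) = 1/25
P(D) = P(D|F1)P(F1) + P(D|F2)P(F2) + P(D|F3)P(F3)
     = \frac{41}{1000}
P(F3|D) = P(D|F3)P(F3) / P(D)
= \frac{20}{41}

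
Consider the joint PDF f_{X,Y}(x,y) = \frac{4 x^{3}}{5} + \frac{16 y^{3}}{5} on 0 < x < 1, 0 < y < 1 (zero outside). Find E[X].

E[X] = ∫_0^1 ∫_0^1 x × f(x,y) dy dx
= ∫_0^1 ∫_0^1 x × (\frac{4 x^{3}}{5} + \frac{16 y^{3}}{5}) dy dx
= \frac{14}{25}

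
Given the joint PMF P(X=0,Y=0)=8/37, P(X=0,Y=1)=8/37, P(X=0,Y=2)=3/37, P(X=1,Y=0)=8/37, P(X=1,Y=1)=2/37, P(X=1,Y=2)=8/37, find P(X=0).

P(X=0) = P(X=0,Y=0) + P(X=0,Y=1) + P(X=0,Y=2)
= 8/37 + 8/37 + 3/37
= 19/37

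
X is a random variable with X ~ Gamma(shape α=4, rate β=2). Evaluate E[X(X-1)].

E[X(X-1)] = E[X² - X] = E[X²] - E[X]
E[X] = 2
E[X²] = Var(X) + (E[X])² = 1 + (2)² = 5
E[X(X-1)] = 5 - 2 = 3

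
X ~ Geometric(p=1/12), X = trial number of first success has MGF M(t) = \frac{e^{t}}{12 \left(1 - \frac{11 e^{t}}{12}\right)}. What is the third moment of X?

To find E[X^3], compute M^(3)(0):
M^(1)(t) = \frac{e^{t}}{12 \left(1 - \frac{11 e^{t}}{12}\right)} + \frac{11 e^{2 t}}{144 \left(1 - \frac{11 e^{t}}{12}\right)^{2}}
M^(2)(t) = \frac{e^{t}}{12 \left(1 - \frac{11 e^{t}}{12}\right)} + \frac{11 e^{2 t}}{48 \left(1 - \frac{11 e^{t}}{12}\right)^{2}} + \frac{121 e^{3 t}}{864 \left(1 - \frac{11 e^{t}}{12}\right)^{3}}
M^(3)(t) = \frac{e^{t}}{12 \left(1 - \frac{11 e^{t}}{12}\right)} + \frac{77 e^{2 t}}{144 \left(1 - \frac{11 e^{t}}{12}\right)^{2}} + \frac{121 e^{3 t}}{144 \left(1 - \frac{11 e^{t}}{12}\right)^{3}} + \frac{1331 e^{4 t}}{3456 \left(1 - \frac{11 e^{t}}{12}\right)^{4}}
M^(3)(0) = 9516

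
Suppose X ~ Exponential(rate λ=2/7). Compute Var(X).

For X ~ Exponential(rate λ=2/7):
Var(X) = \frac{49}{4}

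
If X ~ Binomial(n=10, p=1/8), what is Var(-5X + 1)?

For X ~ Binomial(n=10, p=1/8):
Var(X) = \frac{35}{32}
Var(-5X + 1) = (-5)² × Var(X) = 25 × \frac{35}{32} = \frac{875}{32}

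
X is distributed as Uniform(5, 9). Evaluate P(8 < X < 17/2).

P(8 < X < 17/2) = ∫_{8}^{17/2} f(x) dx
where f(x) = \frac{1}{4}
= \frac{1}{8}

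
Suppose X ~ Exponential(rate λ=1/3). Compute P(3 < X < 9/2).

P(3 < X < 9/2) = ∫_{3}^{9/2} f(x) dx
where f(x) = \frac{e^{- \frac{x}{3}}}{3}
= - \frac{1}{e^{\frac{3}{2}}} + e^{-1}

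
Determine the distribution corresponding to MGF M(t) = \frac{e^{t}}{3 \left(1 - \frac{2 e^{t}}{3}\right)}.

The MGF M(t) = \frac{e^{t}}{3 \left(1 - \frac{2 e^{t}}{3}\right)} is the standard form for the Geometric distribution.
Comparing with the known MGF formula identifies: Geometric(p=1/3), X = trial number of first success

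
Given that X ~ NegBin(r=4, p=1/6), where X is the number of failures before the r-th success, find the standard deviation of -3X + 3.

For X ~ NegBin(r=4, p=1/6), where X is the number of failures before the r-th success:
Var(X) = 120
SD(X) = √(Var(X)) = √(120) = 2 \sqrt{30}
SD(-3X + 3) = |-3| × SD(X) = 3 × 2 \sqrt{30} = 6 \sqrt{30}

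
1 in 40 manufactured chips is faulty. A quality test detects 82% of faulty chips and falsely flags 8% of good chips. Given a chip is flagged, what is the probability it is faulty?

Let D = the rare event, + = positive/flagged.
P(D) = 1/40
P(+|D) = 82/100 = 41/50
P(+|D') = 8/100 = 2/25
P(+) = P(+|D)P(D) + P(+|D')P(D')
     = \frac{41}{50} × \frac{1}{40} + \frac{2}{25} × \frac{39}{40}
     = \frac{197}{2000}
P(D|+) = P(+|D)P(D)/P(+) = \frac{41}{197}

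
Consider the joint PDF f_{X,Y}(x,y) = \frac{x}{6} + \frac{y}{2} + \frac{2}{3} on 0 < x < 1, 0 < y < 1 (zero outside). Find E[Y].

E[Y] = ∫_0^1 ∫_0^1 y × f(x,y) dx dy
= \frac{13}{24}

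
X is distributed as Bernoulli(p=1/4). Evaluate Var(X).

For X ~ Bernoulli(p=1/4):
Var(X) = \frac{3}{16}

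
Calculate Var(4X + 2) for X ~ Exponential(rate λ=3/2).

For X ~ Exponential(rate λ=3/2):
Var(X) = \frac{4}{9}
Var(4X + 2) = (4)² × Var(X) = 16 × \frac{4}{9} = \frac{64}{9}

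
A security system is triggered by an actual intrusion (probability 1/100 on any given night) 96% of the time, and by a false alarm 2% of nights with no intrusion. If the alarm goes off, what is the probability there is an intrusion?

Let D = the rare event, + = positive/flagged.
P(D) = 1/100
P(+|D) = 96/100 = 24/25
P(+|D') = 2/100 = 1/50
P(+) = P(+|D)P(D) + P(+|D')P(D')
     = \frac{24}{25} × \frac{1}{100} + \frac{1}{50} × \frac{99}{100}
     = \frac{147}{5000}
P(D|+) = P(+|D)P(D)/P(+) = \frac{16}{49}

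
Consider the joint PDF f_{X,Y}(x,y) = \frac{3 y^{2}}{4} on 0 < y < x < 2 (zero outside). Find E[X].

f_X(x) = ∫_0^x \frac{3 y^{2}}{4} dy = \frac{x^{3}}{4}
E[X] = ∫_0^2 x × (\frac{x^{3}}{4}) dx = \frac{8}{5}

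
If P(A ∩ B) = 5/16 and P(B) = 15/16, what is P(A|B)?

P(A|B) = P(A ∩ B) / P(B)
= (5/16) / (15/16)
= 1/3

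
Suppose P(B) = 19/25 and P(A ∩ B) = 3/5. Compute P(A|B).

P(A|B) = P(A ∩ B) / P(B)
= (3/5) / (19/25)
= 15/19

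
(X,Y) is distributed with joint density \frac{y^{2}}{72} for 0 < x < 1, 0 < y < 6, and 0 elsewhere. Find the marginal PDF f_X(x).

f_X(x) = ∫_0^6 f(x,y) dy
= ∫_0^6 \frac{y^{2}}{72} dy
= 1 for 0 < x < 1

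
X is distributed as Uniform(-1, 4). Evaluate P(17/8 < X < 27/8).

P(17/8 < X < 27/8) = ∫_{17/8}^{27/8} f(x) dx
where f(x) = \frac{1}{5}
= \frac{1}{4}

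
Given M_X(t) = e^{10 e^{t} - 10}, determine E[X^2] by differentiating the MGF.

To find E[X^2], compute M^(2)(0):
M^(1)(t) = 10 e^{t} e^{10 e^{t} - 10}
M^(2)(t) = 100 e^{2 t} e^{10 e^{t} - 10} + 10 e^{t} e^{10 e^{t} - 10}
M^(2)(0) = 110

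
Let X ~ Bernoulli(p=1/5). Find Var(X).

For X ~ Bernoulli(p=1/5):
Var(X) = \frac{4}{25}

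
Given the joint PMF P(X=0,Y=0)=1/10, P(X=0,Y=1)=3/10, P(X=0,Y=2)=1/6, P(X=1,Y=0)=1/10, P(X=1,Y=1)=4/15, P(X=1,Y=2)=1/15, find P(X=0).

P(X=0) = P(X=0,Y=0) + P(X=0,Y=1) + P(X=0,Y=2)
= 1/10 + 3/10 + 1/6
= 17/30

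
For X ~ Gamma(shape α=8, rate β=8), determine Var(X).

For X ~ Gamma(shape α=8, rate β=8):
Var(X) = \frac{1}{8}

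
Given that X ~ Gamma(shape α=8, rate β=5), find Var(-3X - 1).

For X ~ Gamma(shape α=8, rate β=5):
Var(X) = \frac{8}{25}
Var(-3X - 1) = (-3)² × Var(X) = 9 × \frac{8}{25} = \frac{72}{25}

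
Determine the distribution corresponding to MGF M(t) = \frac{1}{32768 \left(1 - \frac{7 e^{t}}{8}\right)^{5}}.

The MGF M(t) = \frac{1}{32768 \left(1 - \frac{7 e^{t}}{8}\right)^{5}} is the standard form for the NegativeBinomial distribution.
Comparing with the known MGF formula identifies: NegBin(r=5, p=1/8), X = failures before r-th success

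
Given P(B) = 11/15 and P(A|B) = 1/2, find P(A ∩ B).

By definition, P(A|B) = P(A ∩ B) / P(B)
So P(A ∩ B) = P(A|B) × P(B)
= 1/2 × 11/15
= 11/30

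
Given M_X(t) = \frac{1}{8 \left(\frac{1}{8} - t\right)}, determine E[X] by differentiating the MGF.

To find E[X], compute M^(1)(0):
M^(1)(t) = \frac{1}{8 \left(\frac{1}{8} - t\right)^{2}}
M^(1)(0) = 8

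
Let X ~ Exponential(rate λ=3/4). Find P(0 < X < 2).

P(0 < X < 2) = ∫_{0}^{2} f(x) dx
where f(x) = \frac{3 e^{- \frac{3 x}{4}}}{4}
= 1 - e^{- \frac{3}{2}}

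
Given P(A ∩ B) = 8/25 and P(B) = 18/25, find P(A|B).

P(A|B) = P(A ∩ B) / P(B)
= (8/25) / (18/25)
= 4/9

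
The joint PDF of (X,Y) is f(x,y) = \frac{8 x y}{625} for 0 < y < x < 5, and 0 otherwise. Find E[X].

f_X(x) = ∫_0^x \frac{8 x y}{625} dy = \frac{4 x^{3}}{625}
E[X] = ∫_0^5 x × (\frac{4 x^{3}}{625}) dx = 4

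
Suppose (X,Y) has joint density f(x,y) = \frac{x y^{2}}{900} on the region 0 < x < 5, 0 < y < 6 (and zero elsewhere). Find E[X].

f_X(x) = ∫_0^6 \frac{x y^{2}}{900} dy = \frac{2 x}{25}
E[X] = ∫_0^5 x × (\frac{2 x}{25}) dx = \frac{10}{3}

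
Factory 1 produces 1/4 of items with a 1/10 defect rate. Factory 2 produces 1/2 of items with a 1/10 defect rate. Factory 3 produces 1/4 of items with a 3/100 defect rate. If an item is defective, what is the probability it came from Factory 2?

Using Bayes' theorem:
P(F1) = 1/4, P(D|F1) = 1/10
P(F2) = 1/2, P(D|F2) = 1/10
P(F3) = 1/4, P(D|F3) = 3/100
P(D) = P(D|F1)P(F1) + P(D|F2)P(F2) + P(D|F3)P(F3)
     = \frac{33}{400}
P(F2|D) = P(D|F2)P(F2) / P(D)
= \frac{20}{33}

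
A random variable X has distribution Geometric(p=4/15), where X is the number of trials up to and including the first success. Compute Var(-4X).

For X ~ Geometric(p=4/15), where X is the number of trials up to and including the first success:
Var(X) = \frac{165}{16}
Var(-4X) = (-4)² × Var(X) = 16 × \frac{165}{16} = 165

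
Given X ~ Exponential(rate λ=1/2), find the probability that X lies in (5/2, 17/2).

P(5/2 < X < 17/2) = ∫_{5/2}^{17/2} f(x) dx
where f(x) = \frac{e^{- \frac{x}{2}}}{2}
= - \frac{1 - e^{3}}{e^{\frac{17}{4}}}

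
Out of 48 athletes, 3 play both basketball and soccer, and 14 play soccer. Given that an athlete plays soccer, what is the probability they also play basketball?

P(A ∩ B) = 3/48 = 1/16
P(B) = 14/48 = 7/24
P(A|B) = P(A ∩ B) / P(B) = (1/16) / (7/24) = 3/14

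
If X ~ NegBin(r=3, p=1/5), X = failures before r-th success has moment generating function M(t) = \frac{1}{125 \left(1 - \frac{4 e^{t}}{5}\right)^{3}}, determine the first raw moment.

To find E[X], compute M^(1)(0):
M^(1)(t) = \frac{12 e^{t}}{625 \left(1 - \frac{4 e^{t}}{5}\right)^{4}}
M^(1)(0) = 12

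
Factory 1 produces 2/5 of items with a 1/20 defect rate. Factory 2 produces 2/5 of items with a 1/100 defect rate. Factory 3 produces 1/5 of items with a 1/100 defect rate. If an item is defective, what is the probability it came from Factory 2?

Using Bayes' theorem:
P(F1) = 2/5, P(D|F1) = 1/20
P(F2) = 2/5, P(D|F2) = 1/100
P(F3) = 1/5, P(D|F3) = 1/100
P(D) = P(D|F1)P(F1) + P(D|F2)P(F2) + P(D|F3)P(F3)
     = \frac{13}{500}
P(F2|D) = P(D|F2)P(F2) / P(D)
= \frac{2}{13}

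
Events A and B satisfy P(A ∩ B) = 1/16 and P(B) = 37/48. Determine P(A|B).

P(A|B) = P(A ∩ B) / P(B)
= (1/16) / (37/48)
= 3/37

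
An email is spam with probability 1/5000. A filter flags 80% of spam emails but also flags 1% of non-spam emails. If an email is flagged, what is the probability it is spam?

Let D = the rare event, + = positive/flagged.
P(D) = 1/5000
P(+|D) = 80/100 = 4/5
P(+|D') = 1/100
P(+) = P(+|D)P(D) + P(+|D')P(D')
     = \frac{4}{5} × \frac{1}{5000} + \frac{1}{100} × \frac{4999}{5000}
     = \frac{5079}{500000}
P(D|+) = P(+|D)P(D)/P(+) = \frac{80}{5079}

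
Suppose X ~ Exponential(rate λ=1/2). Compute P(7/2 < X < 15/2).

P(7/2 < X < 15/2) = ∫_{7/2}^{15/2} f(x) dx
where f(x) = \frac{e^{- \frac{x}{2}}}{2}
= - \frac{1 - e^{2}}{e^{\frac{15}{4}}}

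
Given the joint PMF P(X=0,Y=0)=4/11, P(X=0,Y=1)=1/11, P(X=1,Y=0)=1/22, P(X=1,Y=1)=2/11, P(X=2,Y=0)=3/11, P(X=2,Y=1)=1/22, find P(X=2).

P(X=2) = P(X=2,Y=0) + P(X=2,Y=1)
= 3/11 + 1/22
= 7/22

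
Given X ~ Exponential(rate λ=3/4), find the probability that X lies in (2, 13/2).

P(2 < X < 13/2) = ∫_{2}^{13/2} f(x) dx
where f(x) = \frac{3 e^{- \frac{3 x}{4}}}{4}
= - \frac{1}{e^{\frac{39}{8}}} + e^{- \frac{3}{2}}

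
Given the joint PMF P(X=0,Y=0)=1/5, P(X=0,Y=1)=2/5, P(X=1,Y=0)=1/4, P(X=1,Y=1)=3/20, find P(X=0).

P(X=0) = P(X=0,Y=0) + P(X=0,Y=1)
= 1/5 + 2/5
= 3/5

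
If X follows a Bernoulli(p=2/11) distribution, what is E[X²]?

Using the identity E[X²] = Var(X) + (E[X])²:
E[X] = \frac{2}{11}
Var(X) = \frac{18}{121}
E[X²] = \frac{18}{121} + (\frac{2}{11})²
= \frac{2}{11}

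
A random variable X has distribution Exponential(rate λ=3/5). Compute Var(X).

For X ~ Exponential(rate λ=3/5):
Var(X) = \frac{25}{9}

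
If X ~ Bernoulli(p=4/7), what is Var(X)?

For X ~ Bernoulli(p=4/7):
Var(X) = \frac{12}{49}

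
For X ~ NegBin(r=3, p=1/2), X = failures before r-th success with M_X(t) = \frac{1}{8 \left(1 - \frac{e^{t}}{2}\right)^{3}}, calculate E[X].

To find E[X], compute M^(1)(0):
M^(1)(t) = \frac{3 e^{t}}{16 \left(1 - \frac{e^{t}}{2}\right)^{4}}
M^(1)(0) = 3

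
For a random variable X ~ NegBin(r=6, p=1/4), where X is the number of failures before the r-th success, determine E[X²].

Using the identity E[X²] = Var(X) + (E[X])²:
E[X] = 18
Var(X) = 72
E[X²] = 72 + (18)²
= 396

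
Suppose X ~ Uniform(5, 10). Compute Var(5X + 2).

For X ~ Uniform(5, 10):
Var(X) = \frac{25}{12}
Var(5X + 2) = (5)² × Var(X) = 25 × \frac{25}{12} = \frac{625}{12}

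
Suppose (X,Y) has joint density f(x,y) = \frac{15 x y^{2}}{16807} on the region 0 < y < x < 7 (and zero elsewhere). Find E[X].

f_X(x) = ∫_0^x \frac{15 x y^{2}}{16807} dy = \frac{5 x^{4}}{16807}
E[X] = ∫_0^7 x × (\frac{5 x^{4}}{16807}) dx = \frac{35}{6}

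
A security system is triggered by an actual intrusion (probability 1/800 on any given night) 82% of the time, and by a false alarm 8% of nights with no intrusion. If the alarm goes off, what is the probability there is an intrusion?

Let D = the rare event, + = positive/flagged.
P(D) = 1/800
P(+|D) = 82/100 = 41/50
P(+|D') = 8/100 = 2/25
P(+) = P(+|D)P(D) + P(+|D')P(D')
     = \frac{41}{50} × \frac{1}{800} + \frac{2}{25} × \frac{799}{800}
     = \frac{3237}{40000}
P(D|+) = P(+|D)P(D)/P(+) = \frac{41}{3237}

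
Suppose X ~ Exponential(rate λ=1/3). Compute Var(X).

For X ~ Exponential(rate λ=1/3):
Var(X) = 9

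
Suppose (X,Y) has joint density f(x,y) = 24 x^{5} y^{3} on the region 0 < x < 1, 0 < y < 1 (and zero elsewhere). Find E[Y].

E[Y] = ∫_0^1 ∫_0^1 y × f(x,y) dx dy
= \frac{4}{5}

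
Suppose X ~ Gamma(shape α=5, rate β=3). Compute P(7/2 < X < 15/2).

P(7/2 < X < 15/2) = ∫_{7/2}^{15/2} f(x) dx
where f(x) = \frac{81 x^{4} e^{- 3 x}}{8}
= \frac{71 \left(-23173 + 1381 e^{12}\right)}{128 e^{\frac{45}{2}}}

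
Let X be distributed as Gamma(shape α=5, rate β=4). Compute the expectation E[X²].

Using the identity E[X²] = Var(X) + (E[X])²:
E[X] = \frac{5}{4}
Var(X) = \frac{5}{16}
E[X²] = \frac{5}{16} + (\frac{5}{4})²
= \frac{15}{8}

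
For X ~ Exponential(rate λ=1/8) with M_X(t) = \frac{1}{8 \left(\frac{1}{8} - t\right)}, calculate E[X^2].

To find E[X^2], compute M^(2)(0):
M^(1)(t) = \frac{1}{8 \left(\frac{1}{8} - t\right)^{2}}
M^(2)(t) = \frac{1}{4 \left(\frac{1}{8} - t\right)^{3}}
M^(2)(0) = 128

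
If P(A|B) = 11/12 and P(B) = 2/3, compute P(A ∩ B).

By definition, P(A|B) = P(A ∩ B) / P(B)
So P(A ∩ B) = P(A|B) × P(B)
= 11/12 × 2/3
= 11/18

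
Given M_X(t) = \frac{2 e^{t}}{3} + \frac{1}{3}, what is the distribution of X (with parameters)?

The MGF M(t) = \frac{2 e^{t}}{3} + \frac{1}{3} is the standard form for the Bernoulli distribution.
Comparing with the known MGF formula identifies: Bernoulli(p=2/3)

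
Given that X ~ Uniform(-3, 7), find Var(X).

For X ~ Uniform(-3, 7):
Var(X) = \frac{25}{3}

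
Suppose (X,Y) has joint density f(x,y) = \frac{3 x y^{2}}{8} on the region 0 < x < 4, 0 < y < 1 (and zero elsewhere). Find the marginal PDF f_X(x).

f_X(x) = ∫_0^1 f(x,y) dy
= ∫_0^1 \frac{3 x y^{2}}{8} dy
= \frac{x}{8} for 0 < x < 4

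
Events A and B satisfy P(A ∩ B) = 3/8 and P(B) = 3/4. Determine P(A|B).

P(A|B) = P(A ∩ B) / P(B)
= (3/8) / (3/4)
= 1/2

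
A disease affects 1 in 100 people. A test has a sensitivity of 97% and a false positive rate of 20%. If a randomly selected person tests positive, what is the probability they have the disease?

Let D = the rare event, + = positive/flagged.
P(D) = 1/100
P(+|D) = 97/100
P(+|D') = 20/100 = 1/5
P(+) = P(+|D)P(D) + P(+|D')P(D')
     = \frac{97}{100} × \frac{1}{100} + \frac{1}{5} × \frac{99}{100}
     = \frac{2077}{10000}
P(D|+) = P(+|D)P(D)/P(+) = \frac{97}{2077}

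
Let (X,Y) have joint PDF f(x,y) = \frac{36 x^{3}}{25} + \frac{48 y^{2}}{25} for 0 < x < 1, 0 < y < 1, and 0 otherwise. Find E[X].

E[X] = ∫_0^1 ∫_0^1 x × f(x,y) dy dx
= ∫_0^1 ∫_0^1 x × (\frac{36 x^{3}}{25} + \frac{48 y^{2}}{25}) dy dx
= \frac{76}{125}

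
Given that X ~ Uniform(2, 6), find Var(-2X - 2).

For X ~ Uniform(2, 6):
Var(X) = \frac{4}{3}
Var(-2X - 2) = (-2)² × Var(X) = 4 × \frac{4}{3} = \frac{16}{3}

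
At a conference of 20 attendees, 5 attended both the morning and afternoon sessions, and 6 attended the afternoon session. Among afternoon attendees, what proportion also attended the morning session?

P(A ∩ B) = 5/20 = 1/4
P(B) = 6/20 = 3/10
P(A|B) = P(A ∩ B) / P(B) = (1/4) / (3/10) = 5/6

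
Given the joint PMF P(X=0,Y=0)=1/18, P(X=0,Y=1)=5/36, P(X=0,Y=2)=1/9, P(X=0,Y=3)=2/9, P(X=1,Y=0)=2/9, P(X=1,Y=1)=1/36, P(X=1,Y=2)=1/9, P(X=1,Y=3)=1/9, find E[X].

First find marginal of X:
P(X=0) = 19/36
P(X=1) = 17/36
E[X] = 0 × 19/36 + 1 × 17/36 = 17/36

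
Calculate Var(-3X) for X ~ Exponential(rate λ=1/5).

For X ~ Exponential(rate λ=1/5):
Var(X) = 25
Var(-3X) = (-3)² × Var(X) = 9 × 25 = 225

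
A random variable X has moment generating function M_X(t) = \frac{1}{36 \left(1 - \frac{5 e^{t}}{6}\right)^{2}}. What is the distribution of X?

The MGF M(t) = \frac{1}{36 \left(1 - \frac{5 e^{t}}{6}\right)^{2}} is the standard form for the NegativeBinomial distribution.
Comparing with the known MGF formula identifies: NegBin(r=2, p=1/6), X = failures before r-th success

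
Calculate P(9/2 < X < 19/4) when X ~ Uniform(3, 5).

P(9/2 < X < 19/4) = ∫_{9/2}^{19/4} f(x) dx
where f(x) = \frac{1}{2}
= \frac{1}{8}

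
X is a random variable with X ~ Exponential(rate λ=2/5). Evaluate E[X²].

Using the identity E[X²] = Var(X) + (E[X])²:
E[X] = \frac{5}{2}
Var(X) = \frac{25}{4}
E[X²] = \frac{25}{4} + (\frac{5}{2})²
= \frac{25}{2}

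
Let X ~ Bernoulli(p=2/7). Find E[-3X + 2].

For X ~ Bernoulli(p=2/7):
E[X] = \frac{2}{7}
E[-3X + 2] = -3 × E[X] + 2 = \frac{8}{7}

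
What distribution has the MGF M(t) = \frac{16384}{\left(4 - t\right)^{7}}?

The MGF M(t) = \frac{16384}{\left(4 - t\right)^{7}} is the standard form for the Gamma distribution.
Comparing with the known MGF formula identifies: Gamma(shape α=7, rate β=4)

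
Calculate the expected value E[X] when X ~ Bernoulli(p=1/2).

For X ~ Bernoulli(p=1/2), the expected value is:
E[X] = \frac{1}{2}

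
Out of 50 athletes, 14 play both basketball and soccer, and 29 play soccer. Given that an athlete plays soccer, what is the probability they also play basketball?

P(A ∩ B) = 14/50 = 7/25
P(B) = 29/50
P(A|B) = P(A ∩ B) / P(B) = (7/25) / (29/50) = 14/29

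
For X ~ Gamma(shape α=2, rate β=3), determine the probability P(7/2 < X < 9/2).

P(7/2 < X < 9/2) = ∫_{7/2}^{9/2} f(x) dx
where f(x) = 9 x e^{- 3 x}
= \frac{-29 + 23 e^{3}}{2 e^{\frac{27}{2}}}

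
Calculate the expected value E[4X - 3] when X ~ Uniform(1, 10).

For X ~ Uniform(1, 10):
E[X] = \frac{11}{2}
E[4X - 3] = 4 × E[X] - 3 = 19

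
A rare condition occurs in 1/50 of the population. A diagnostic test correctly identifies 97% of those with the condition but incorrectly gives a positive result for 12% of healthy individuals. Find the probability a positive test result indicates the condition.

Let D = the rare event, + = positive/flagged.
P(D) = 1/50
P(+|D) = 97/100
P(+|D') = 12/100 = 3/25
P(+) = P(+|D)P(D) + P(+|D')P(D')
     = \frac{97}{100} × \frac{1}{50} + \frac{3}{25} × \frac{49}{50}
     = \frac{137}{1000}
P(D|+) = P(+|D)P(D)/P(+) = \frac{97}{685}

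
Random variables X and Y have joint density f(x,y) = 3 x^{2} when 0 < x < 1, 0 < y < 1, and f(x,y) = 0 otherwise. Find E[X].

f_X(x) = ∫_0^1 3 x^{2} dy = 3 x^{2}
E[X] = ∫_0^1 x × (3 x^{2}) dx = \frac{3}{4}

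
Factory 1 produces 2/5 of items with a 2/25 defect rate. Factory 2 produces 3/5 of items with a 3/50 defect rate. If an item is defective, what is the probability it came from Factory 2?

Using Bayes' theorem:
P(F1) = 2/5, P(D|F1) = 2/25
P(F2) = 3/5, P(D|F2) = 3/50
P(D) = P(D|F1)P(F1) + P(D|F2)P(F2)
     = \frac{17}{250}
P(F2|D) = P(D|F2)P(F2) / P(D)
= \frac{9}{17}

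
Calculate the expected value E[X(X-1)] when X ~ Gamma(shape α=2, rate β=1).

E[X(X-1)] = E[X² - X] = E[X²] - E[X]
E[X] = 2
E[X²] = Var(X) + (E[X])² = 2 + (2)² = 6
E[X(X-1)] = 6 - 2 = 4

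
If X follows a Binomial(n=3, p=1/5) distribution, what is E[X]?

For X ~ Binomial(n=3, p=1/5), the expected value is:
E[X] = \frac{3}{5}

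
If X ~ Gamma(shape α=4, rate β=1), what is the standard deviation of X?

For X ~ Gamma(shape α=4, rate β=1):
Var(X) = 4
SD(X) = √(Var(X)) = √(4) = 2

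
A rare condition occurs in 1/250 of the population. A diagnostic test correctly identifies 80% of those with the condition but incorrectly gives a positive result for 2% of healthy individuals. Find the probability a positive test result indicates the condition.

Let D = the rare event, + = positive/flagged.
P(D) = 1/250
P(+|D) = 80/100 = 4/5
P(+|D') = 2/100 = 1/50
P(+) = P(+|D)P(D) + P(+|D')P(D')
     = \frac{4}{5} × \frac{1}{250} + \frac{1}{50} × \frac{249}{250}
     = \frac{289}{12500}
P(D|+) = P(+|D)P(D)/P(+) = \frac{40}{289}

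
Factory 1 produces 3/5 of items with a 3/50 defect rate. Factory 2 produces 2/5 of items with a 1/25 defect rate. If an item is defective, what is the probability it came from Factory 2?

Using Bayes' theorem:
P(F1) = 3/5, P(D|F1) = 3/50
P(F2) = 2/5, P(D|F2) = 1/25
P(D) = P(D|F1)P(F1) + P(D|F2)P(F2)
     = \frac{13}{250}
P(F2|D) = P(D|F2)P(F2) / P(D)
= \frac{4}{13}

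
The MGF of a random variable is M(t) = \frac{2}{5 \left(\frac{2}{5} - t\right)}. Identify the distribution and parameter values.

The MGF M(t) = \frac{2}{5 \left(\frac{2}{5} - t\right)} is the standard form for the Exponential distribution.
Comparing with the known MGF formula identifies: Exponential(rate λ=2/5)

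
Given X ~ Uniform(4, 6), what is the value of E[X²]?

Using the identity E[X²] = Var(X) + (E[X])²:
E[X] = 5
Var(X) = \frac{1}{3}
E[X²] = \frac{1}{3} + (5)²
= \frac{76}{3}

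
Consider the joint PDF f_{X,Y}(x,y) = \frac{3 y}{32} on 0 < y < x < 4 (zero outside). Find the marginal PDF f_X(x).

f_X(x) = ∫_0^x \frac{3 y}{32} dy = \frac{3 x^{2}}{64}
for 0 < x < 4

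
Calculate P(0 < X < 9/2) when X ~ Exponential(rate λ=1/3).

P(0 < X < 9/2) = ∫_{0}^{9/2} f(x) dx
where f(x) = \frac{e^{- \frac{x}{3}}}{3}
= 1 - e^{- \frac{3}{2}}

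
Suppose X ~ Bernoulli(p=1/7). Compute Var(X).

For X ~ Bernoulli(p=1/7):
Var(X) = \frac{6}{49}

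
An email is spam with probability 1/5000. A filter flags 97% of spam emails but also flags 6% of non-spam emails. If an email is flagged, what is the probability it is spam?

Let D = the rare event, + = positive/flagged.
P(D) = 1/5000
P(+|D) = 97/100
P(+|D') = 6/100 = 3/50
P(+) = P(+|D)P(D) + P(+|D')P(D')
     = \frac{97}{100} × \frac{1}{5000} + \frac{3}{50} × \frac{4999}{5000}
     = \frac{30091}{500000}
P(D|+) = P(+|D)P(D)/P(+) = \frac{97}{30091}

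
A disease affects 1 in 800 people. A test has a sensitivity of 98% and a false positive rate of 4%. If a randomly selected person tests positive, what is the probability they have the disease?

Let D = the rare event, + = positive/flagged.
P(D) = 1/800
P(+|D) = 98/100 = 49/50
P(+|D') = 4/100 = 1/25
P(+) = P(+|D)P(D) + P(+|D')P(D')
     = \frac{49}{50} × \frac{1}{800} + \frac{1}{25} × \frac{799}{800}
     = \frac{1647}{40000}
P(D|+) = P(+|D)P(D)/P(+) = \frac{49}{1647}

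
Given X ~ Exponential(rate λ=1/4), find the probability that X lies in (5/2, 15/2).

P(5/2 < X < 15/2) = ∫_{5/2}^{15/2} f(x) dx
where f(x) = \frac{e^{- \frac{x}{4}}}{4}
= - \frac{1 - e^{\frac{5}{4}}}{e^{\frac{15}{8}}}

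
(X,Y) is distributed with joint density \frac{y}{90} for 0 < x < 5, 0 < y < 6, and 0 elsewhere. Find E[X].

f_X(x) = ∫_0^6 \frac{y}{90} dy = \frac{1}{5}
E[X] = ∫_0^5 x × (\frac{1}{5}) dx = \frac{5}{2}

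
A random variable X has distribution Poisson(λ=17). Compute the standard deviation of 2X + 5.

For X ~ Poisson(λ=17):
Var(X) = 17
SD(X) = √(Var(X)) = √(17) = \sqrt{17}
SD(2X + 5) = |2| × SD(X) = 2 × \sqrt{17} = 2 \sqrt{17}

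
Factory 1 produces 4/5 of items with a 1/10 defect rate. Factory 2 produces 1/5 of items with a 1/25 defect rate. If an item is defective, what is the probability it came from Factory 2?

Using Bayes' theorem:
P(F1) = 4/5, P(D|F1) = 1/10
P(F2) = 1/5, P(D|F2) = 1/25
P(D) = P(D|F1)P(F1) + P(D|F2)P(F2)
     = \frac{11}{125}
P(F2|D) = P(D|F2)P(F2) / P(D)
= \frac{1}{11}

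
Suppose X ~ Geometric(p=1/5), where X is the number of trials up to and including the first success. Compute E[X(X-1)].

E[X(X-1)] = E[X² - X] = E[X²] - E[X]
E[X] = 5
E[X²] = Var(X) + (E[X])² = 20 + (5)² = 45
E[X(X-1)] = 45 - 5 = 40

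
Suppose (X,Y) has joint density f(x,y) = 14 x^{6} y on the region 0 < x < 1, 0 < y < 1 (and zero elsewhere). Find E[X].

E[X] = ∫_0^1 ∫_0^1 x × f(x,y) dy dx
= ∫_0^1 ∫_0^1 x × (14 x^{6} y) dy dx
= \frac{7}{8}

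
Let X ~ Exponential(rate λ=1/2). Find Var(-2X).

For X ~ Exponential(rate λ=1/2):
Var(X) = 4
Var(-2X) = (-2)² × Var(X) = 4 × 4 = 16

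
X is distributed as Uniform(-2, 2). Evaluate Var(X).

For X ~ Uniform(-2, 2):
Var(X) = \frac{4}{3}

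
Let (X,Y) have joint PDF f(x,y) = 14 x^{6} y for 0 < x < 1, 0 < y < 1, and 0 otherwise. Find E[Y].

E[Y] = ∫_0^1 ∫_0^1 y × f(x,y) dx dy
= \frac{2}{3}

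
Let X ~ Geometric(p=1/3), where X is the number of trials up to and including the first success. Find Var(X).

For X ~ Geometric(p=1/3), where X is the number of trials up to and including the first success:
Var(X) = 6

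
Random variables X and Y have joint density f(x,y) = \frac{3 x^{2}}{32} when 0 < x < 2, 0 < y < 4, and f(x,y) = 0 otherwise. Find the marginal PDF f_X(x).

f_X(x) = ∫_0^4 f(x,y) dy
= ∫_0^4 \frac{3 x^{2}}{32} dy
= \frac{3 x^{2}}{8} for 0 < x < 2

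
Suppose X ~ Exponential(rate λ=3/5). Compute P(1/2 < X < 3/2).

P(1/2 < X < 3/2) = ∫_{1/2}^{3/2} f(x) dx
where f(x) = \frac{3 e^{- \frac{3 x}{5}}}{5}
= - \frac{1 - e^{\frac{3}{5}}}{e^{\frac{9}{10}}}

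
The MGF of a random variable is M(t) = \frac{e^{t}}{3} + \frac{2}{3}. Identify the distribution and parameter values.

The MGF M(t) = \frac{e^{t}}{3} + \frac{2}{3} is the standard form for the Bernoulli distribution.
Comparing with the known MGF formula identifies: Bernoulli(p=1/3)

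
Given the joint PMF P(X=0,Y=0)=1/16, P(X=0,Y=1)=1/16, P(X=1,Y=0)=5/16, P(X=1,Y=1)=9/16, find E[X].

First find marginal of X:
P(X=0) = 1/8
P(X=1) = 7/8
E[X] = 0 × 1/8 + 1 × 7/8 = 7/8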